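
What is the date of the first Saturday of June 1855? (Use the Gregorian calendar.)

June 2, 1855

June 1, 1855 is a Friday.
The first Saturday is therefore June 2 (1 days later).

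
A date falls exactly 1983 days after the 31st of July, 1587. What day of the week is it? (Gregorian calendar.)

First find the weekday of Jul 31, 1587. Doomsday rule: the anchor day for the 1500s is Wednesday. For year 87: 87÷12 = 7 r 3, and 3÷4 = 0, so 7+3+0 = 10.
Wednesday + 10 ≡ Saturday — that's 1587's doomsday.
In July the doomsday date is Jul 11.
Jul 31 is 20 days after Jul 11; 20 mod 7 = 6, so Saturday + 6 = Friday.
1983 mod 7 = 2, so 1983 days after a Friday is Friday + 2 = Sunday.

Sunday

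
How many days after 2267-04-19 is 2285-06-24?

6641

Apr 19, 2267 → Apr 19, 2268: 366 days (Feb 29, 2268 is in that span).
Apr 19, 2268 → Apr 19, 2269: 365 days.
Apr 19, 2269 → Apr 19, 2270: 365 days.
Apr 19, 2270 → Apr 19, 2271: 365 days.
Apr 19, 2271 → Apr 19, 2272: 366 days (Feb 29, 2272 is in that span).
Apr 19, 2272 → Apr 19, 2273: 365 days.
Apr 19, 2273 → Apr 19, 2274: 365 days.
Apr 19, 2274 → Apr 19, 2275: 365 days.
Apr 19, 2275 → Apr 19, 2276: 366 days (Feb 29, 2276 is in that span).
Apr 19, 2276 → Apr 19, 2277: 365 days.
Apr 19, 2277 → Apr 19, 2278: 365 days.
Apr 19, 2278 → Apr 19, 2279: 365 days.
Apr 19, 2279 → Apr 19, 2280: 366 days (Feb 29, 2280 is in that span).
Apr 19, 2280 → Apr 19, 2281: 365 days.
Apr 19, 2281 → Apr 19, 2282: 365 days.
Apr 19, 2282 → Apr 19, 2283: 365 days.
Apr 19, 2283 → Apr 19, 2284: 366 days (Feb 29, 2284 is in that span).
Apr 19, 2284 → Apr 19, 2285: 365 days.
Apr 19, 2285 → May 19, 2285: 30 days (April has 30).
May 19, 2285 → Jun 19, 2285: 31 days (May has 31).
Jun 19, 2285 → Jun 24, 2285: 5 days.
Total: 6641 days.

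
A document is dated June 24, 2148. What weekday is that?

Monday

Doomsday rule: the anchor day for the 2100s is Sunday. For year 48: 48÷12 = 4 r 0, and 0÷4 = 0, so 4+0+0 = 4.
Sunday + 4 ≡ Thursday — that's 2148's doomsday.
In June the doomsday date is Jun 6.
Jun 24 is 18 days after Jun 6; 18 mod 7 = 4, so Thursday + 4 = Monday.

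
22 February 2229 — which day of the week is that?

Sunday

Doomsday rule: the anchor day for the 2200s is Friday. For year 29: 29÷12 = 2 r 5, and 5÷4 = 1, so 2+5+1 = 8.
Friday + 8 ≡ Saturday — that's 2229's doomsday.
In February the doomsday date is Feb 28 (2229 is not a leap year).
Feb 22 is 6 days before Feb 28; 6 mod 7 = 6, so Saturday − 6 = Sunday.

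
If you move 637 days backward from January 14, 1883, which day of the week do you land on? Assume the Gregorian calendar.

Sunday

Jan 14, 1883 is a Sunday.
637 mod 7 = 0, so 637 days before a Sunday is Sunday − 0 = Sunday.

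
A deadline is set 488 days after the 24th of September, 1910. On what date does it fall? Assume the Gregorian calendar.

January 25, 1912

+365 (one year) → Sep 24, 1911 (123 left).
Sep has 30 days: +7 → Oct 1, 1911 (116 left).
Oct has 31 days: +31 → Nov 1, 1911 (85 left).
Nov has 30 days: +30 → Dec 1, 1911 (55 left).
Dec has 31 days: +31 → Jan 1, 1912 (24 left).
+24 → Jan 25, 1912.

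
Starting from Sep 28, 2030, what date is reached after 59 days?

Sep has 30 days: +3 → Oct 1, 2030 (56 left).
Oct has 31 days: +31 → Nov 1, 2030 (25 left).
+25 → Nov 26, 2030.

November 26, 2030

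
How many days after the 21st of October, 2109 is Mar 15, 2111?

510

Oct 21, 2109 → Oct 21, 2110: 365 days.
Oct 21, 2110 → Nov 21, 2110: 31 days (October has 31).
Nov 21, 2110 → Dec 21, 2110: 30 days (November has 30).
Dec 21, 2110 → Jan 21, 2111: 31 days (December has 31).
Jan 21, 2111 → Feb 21, 2111: 31 days (January has 31).
Feb 21, 2111 → Mar 15, 2111: 22 days.
Total: 510 days.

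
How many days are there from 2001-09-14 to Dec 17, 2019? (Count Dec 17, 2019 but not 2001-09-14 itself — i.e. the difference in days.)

Sep 14, 2001 → Sep 14, 2002: 365 days.
Sep 14, 2002 → Sep 14, 2003: 365 days.
Sep 14, 2003 → Sep 14, 2004: 366 days (Feb 29, 2004 is in that span).
Sep 14, 2004 → Sep 14, 2005: 365 days.
Sep 14, 2005 → Sep 14, 2006: 365 days.
Sep 14, 2006 → Sep 14, 2007: 365 days.
Sep 14, 2007 → Sep 14, 2008: 366 days (Feb 29, 2008 is in that span).
Sep 14, 2008 → Sep 14, 2009: 365 days.
Sep 14, 2009 → Sep 14, 2010: 365 days.
Sep 14, 2010 → Sep 14, 2011: 365 days.
Sep 14, 2011 → Sep 14, 2012: 366 days (Feb 29, 2012 is in that span).
Sep 14, 2012 → Sep 14, 2013: 365 days.
Sep 14, 2013 → Sep 14, 2014: 365 days.
Sep 14, 2014 → Sep 14, 2015: 365 days.
Sep 14, 2015 → Sep 14, 2016: 366 days (Feb 29, 2016 is in that span).
Sep 14, 2016 → Sep 14, 2017: 365 days.
Sep 14, 2017 → Sep 14, 2018: 365 days.
Sep 14, 2018 → Sep 14, 2019: 365 days.
Sep 14, 2019 → Oct 14, 2019: 30 days (September has 30).
Oct 14, 2019 → Nov 14, 2019: 31 days (October has 31).
Nov 14, 2019 → Dec 14, 2019: 30 days (November has 30).
Dec 14, 2019 → Dec 17, 2019: 3 days.
Total: 6668 days.

6668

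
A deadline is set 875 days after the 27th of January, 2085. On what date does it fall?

+365 (one year) → Jan 27, 2086 (510 left).
+365 (one year) → Jan 27, 2087 (145 left).
Jan has 31 days: +5 → Feb 1, 2087 (140 left).
Feb has 28 days: +28 → Mar 1, 2087 (112 left).
Mar has 31 days: +31 → Apr 1, 2087 (81 left).
Apr has 30 days: +30 → May 1, 2087 (51 left).
May has 31 days: +31 → Jun 1, 2087 (20 left).
+20 → Jun 21, 2087.

June 21, 2087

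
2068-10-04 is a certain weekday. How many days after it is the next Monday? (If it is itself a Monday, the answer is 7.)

Oct 4, 2068 is a Thursday.
From Thursday to the next Monday is 4 days.

4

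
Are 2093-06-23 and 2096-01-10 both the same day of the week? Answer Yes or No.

Yes

From Jun 23, 2093 to Jan 10, 2096 is 931 days.
931 mod 7 = 0, so they are the same weekday.
(Jun 23, 2093 is a Tuesday; Jan 10, 2096 is a Tuesday.)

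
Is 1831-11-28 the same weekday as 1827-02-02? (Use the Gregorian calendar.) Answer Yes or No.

From Feb 2, 1827 to Nov 28, 1831 is 1760 days.
1760 mod 7 = 3, so they are different weekdays.
(Feb 2, 1827 is a Friday; Nov 28, 1831 is a Monday.)

No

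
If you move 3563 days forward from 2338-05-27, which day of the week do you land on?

First find the weekday of May 27, 2338. Doomsday rule: the anchor day for the 2300s is Wednesday. For year 38: 38÷12 = 3 r 2, and 2÷4 = 0, so 3+2+0 = 5.
Wednesday + 5 ≡ Monday — that's 2338's doomsday.
In May the doomsday date is May 9.
May 27 is 18 days after May 9; 18 mod 7 = 4, so Monday + 4 = Friday.
3563 mod 7 = 0, so 3563 days after a Friday is Friday + 0 = Friday.

Friday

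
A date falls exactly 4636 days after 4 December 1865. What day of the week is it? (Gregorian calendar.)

Wednesday

First find the weekday of Dec 4, 1865. Doomsday rule: the anchor day for the 1800s is Friday. For year 65: 65÷12 = 5 r 5, and 5÷4 = 1, so 5+5+1 = 11.
Friday + 11 ≡ Tuesday — that's 1865's doomsday.
In December the doomsday date is Dec 12.
Dec 4 is 8 days before Dec 12; 8 mod 7 = 1, so Tuesday − 1 = Monday.
4636 mod 7 = 2, so 4636 days after a Monday is Monday + 2 = Wednesday.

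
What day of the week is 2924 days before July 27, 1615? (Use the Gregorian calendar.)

First find the weekday of Jul 27, 1615. Doomsday rule: the anchor day for the 1600s is Tuesday. For year 15: 15÷12 = 1 r 3, and 3÷4 = 0, so 1+3+0 = 4.
Tuesday + 4 ≡ Saturday — that's 1615's doomsday.
In July the doomsday date is Jul 11.
Jul 27 is 16 days after Jul 11; 16 mod 7 = 2, so Saturday + 2 = Monday.
2924 mod 7 = 5, so 2924 days before a Monday is Monday − 5 = Wednesday.

Wednesday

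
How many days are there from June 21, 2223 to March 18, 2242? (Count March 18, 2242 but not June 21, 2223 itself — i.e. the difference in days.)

6845

Jun 21, 2223 → Jun 21, 2224: 366 days (Feb 29, 2224 is in that span).
Jun 21, 2224 → Jun 21, 2225: 365 days.
Jun 21, 2225 → Jun 21, 2226: 365 days.
Jun 21, 2226 → Jun 21, 2227: 365 days.
Jun 21, 2227 → Jun 21, 2228: 366 days (Feb 29, 2228 is in that span).
Jun 21, 2228 → Jun 21, 2229: 365 days.
Jun 21, 2229 → Jun 21, 2230: 365 days.
Jun 21, 2230 → Jun 21, 2231: 365 days.
Jun 21, 2231 → Jun 21, 2232: 366 days (Feb 29, 2232 is in that span).
Jun 21, 2232 → Jun 21, 2233: 365 days.
Jun 21, 2233 → Jun 21, 2234: 365 days.
Jun 21, 2234 → Jun 21, 2235: 365 days.
Jun 21, 2235 → Jun 21, 2236: 366 days (Feb 29, 2236 is in that span).
Jun 21, 2236 → Jun 21, 2237: 365 days.
Jun 21, 2237 → Jun 21, 2238: 365 days.
Jun 21, 2238 → Jun 21, 2239: 365 days.
Jun 21, 2239 → Jun 21, 2240: 366 days (Feb 29, 2240 is in that span).
Jun 21, 2240 → Jun 21, 2241: 365 days.
Jun 21, 2241 → Jul 21, 2241: 30 days (June has 30).
Jul 21, 2241 → Aug 21, 2241: 31 days (July has 31).
Aug 21, 2241 → Sep 21, 2241: 31 days (August has 31).
Sep 21, 2241 → Oct 21, 2241: 30 days (September has 30).
Oct 21, 2241 → Nov 21, 2241: 31 days (October has 31).
Nov 21, 2241 → Dec 21, 2241: 30 days (November has 30).
Dec 21, 2241 → Jan 21, 2242: 31 days (December has 31).
Jan 21, 2242 → Feb 21, 2242: 31 days (January has 31).
Feb 21, 2242 → Mar 18, 2242: 25 days.
Total: 6845 days.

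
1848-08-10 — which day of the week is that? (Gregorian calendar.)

Thursday

Doomsday rule: the anchor day for the 1800s is Friday. For year 48: 48÷12 = 4 r 0, and 0÷4 = 0, so 4+0+0 = 4.
Friday + 4 ≡ Tuesday — that's 1848's doomsday.
In August the doomsday date is Aug 8.
Aug 10 is 2 days after Aug 8; 2 mod 7 = 2, so Tuesday + 2 = Thursday.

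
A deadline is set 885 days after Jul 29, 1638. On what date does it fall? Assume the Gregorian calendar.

December 30, 1640

+365 (one year) → Jul 29, 1639 (520 left).
+366 (one year; includes Feb 29, 1640) → Jul 29, 1640 (154 left).
Jul has 31 days: +3 → Aug 1, 1640 (151 left).
Aug has 31 days: +31 → Sep 1, 1640 (120 left).
Sep has 30 days: +30 → Oct 1, 1640 (90 left).
Oct has 31 days: +31 → Nov 1, 1640 (59 left).
Nov has 30 days: +30 → Dec 1, 1640 (29 left).
+29 → Dec 30, 1640.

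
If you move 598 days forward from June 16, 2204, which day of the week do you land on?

Tuesday

Jun 16, 2204 is a Saturday.
598 mod 7 = 3, so 598 days after a Saturday is Saturday + 3 = Tuesday.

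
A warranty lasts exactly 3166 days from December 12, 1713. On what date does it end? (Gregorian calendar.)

August 13, 1722

+365 (one year) → Dec 12, 1714 (2801 left).
+365 (one year) → Dec 12, 1715 (2436 left).
+366 (one year; includes Feb 29, 1716) → Dec 12, 1716 (2070 left).
+365 (one year) → Dec 12, 1717 (1705 left).
+365 (one year) → Dec 12, 1718 (1340 left).
+365 (one year) → Dec 12, 1719 (975 left).
+366 (one year; includes Feb 29, 1720) → Dec 12, 1720 (609 left).
+365 (one year) → Dec 12, 1721 (244 left).
Dec has 31 days: +20 → Jan 1, 1722 (224 left).
Jan has 31 days: +31 → Feb 1, 1722 (193 left).
Feb has 28 days: +28 → Mar 1, 1722 (165 left).
Mar has 31 days: +31 → Apr 1, 1722 (134 left).
Apr has 30 days: +30 → May 1, 1722 (104 left).
May has 31 days: +31 → Jun 1, 1722 (73 left).
Jun has 30 days: +30 → Jul 1, 1722 (43 left).
Jul has 31 days: +31 → Aug 1, 1722 (12 left).
+12 → Aug 13, 1722.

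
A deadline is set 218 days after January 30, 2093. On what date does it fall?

September 5, 2093

Jan has 31 days: +2 → Feb 1, 2093 (216 left).
Feb has 28 days: +28 → Mar 1, 2093 (188 left).
Mar has 31 days: +31 → Apr 1, 2093 (157 left).
Apr has 30 days: +30 → May 1, 2093 (127 left).
May has 31 days: +31 → Jun 1, 2093 (96 left).
Jun has 30 days: +30 → Jul 1, 2093 (66 left).
Jul has 31 days: +31 → Aug 1, 2093 (35 left).
Aug has 31 days: +31 → Sep 1, 2093 (4 left).
+4 → Sep 5, 2093.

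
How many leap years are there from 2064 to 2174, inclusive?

Multiples of 4 in [2064,2174]: 28.
Of those, multiples of 100: 1 (not leap unless ÷400).
Multiples of 400: 0.
Leap years = 28 − 1 + 0 = 27.

27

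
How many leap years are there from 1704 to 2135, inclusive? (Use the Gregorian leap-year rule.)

105

Multiples of 4 in [1704,2135]: 108.
Of those, multiples of 100: 4 (not leap unless ÷400).
Multiples of 400: 1.
Leap years = 108 − 4 + 1 = 105.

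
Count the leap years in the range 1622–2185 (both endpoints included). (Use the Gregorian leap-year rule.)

Multiples of 4 in [1622,2185]: 141.
Of those, multiples of 100: 5 (not leap unless ÷400).
Multiples of 400: 1.
Leap years = 141 − 5 + 1 = 137.

137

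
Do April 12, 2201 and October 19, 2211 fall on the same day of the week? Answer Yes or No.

No

From Apr 12, 2201 to Oct 19, 2211 is 3842 days.
3842 mod 7 = 6, so they are different weekdays.
(Apr 12, 2201 is a Sunday; Oct 19, 2211 is a Saturday.)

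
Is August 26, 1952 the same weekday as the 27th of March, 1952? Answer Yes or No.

From Mar 27, 1952 to Aug 26, 1952 is 152 days.
152 mod 7 = 5, so they are different weekdays.
(Mar 27, 1952 is a Thursday; Aug 26, 1952 is a Tuesday.)

No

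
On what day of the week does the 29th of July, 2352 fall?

Tuesday

Doomsday rule: the anchor day for the 2300s is Wednesday. For year 52: 52÷12 = 4 r 4, and 4÷4 = 1, so 4+4+1 = 9.
Wednesday + 9 ≡ Friday — that's 2352's doomsday.
In July the doomsday date is Jul 11.
Jul 29 is 18 days after Jul 11; 18 mod 7 = 4, so Friday + 4 = Tuesday.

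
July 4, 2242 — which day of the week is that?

Monday

Doomsday rule: the anchor day for the 2200s is Friday. For year 42: 42÷12 = 3 r 6, and 6÷4 = 1, so 3+6+1 = 10.
Friday + 10 ≡ Monday — that's 2242's doomsday.
In July the doomsday date is Jul 11.
Jul 4 is 7 days before Jul 11; 7 mod 7 = 0, so Monday − 0 = Monday.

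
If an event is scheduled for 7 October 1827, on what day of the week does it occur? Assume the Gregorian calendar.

Sunday

Doomsday rule: the anchor day for the 1800s is Friday. For year 27: 27÷12 = 2 r 3, and 3÷4 = 0, so 2+3+0 = 5.
Friday + 5 ≡ Wednesday — that's 1827's doomsday.
In October the doomsday date is Oct 10.
Oct 7 is 3 days before Oct 10; 3 mod 7 = 3, so Wednesday − 3 = Sunday.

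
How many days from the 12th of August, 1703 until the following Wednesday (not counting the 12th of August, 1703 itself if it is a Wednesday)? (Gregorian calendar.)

3

Aug 12, 1703 is a Sunday.
From Sunday to the next Wednesday is 3 days.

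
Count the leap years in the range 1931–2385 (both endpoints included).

Multiples of 4 in [1931,2385]: 114.
Of those, multiples of 100: 4 (not leap unless ÷400).
Multiples of 400: 1.
Leap years = 114 − 4 + 1 = 111.

111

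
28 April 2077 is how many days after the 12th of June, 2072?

1781

Jun 12, 2072 → Jun 12, 2073: 365 days.
Jun 12, 2073 → Jun 12, 2074: 365 days.
Jun 12, 2074 → Jun 12, 2075: 365 days.
Jun 12, 2075 → Jun 12, 2076: 366 days (Feb 29, 2076 is in that span).
Jun 12, 2076 → Jul 12, 2076: 30 days (June has 30).
Jul 12, 2076 → Aug 12, 2076: 31 days (July has 31).
Aug 12, 2076 → Sep 12, 2076: 31 days (August has 31).
Sep 12, 2076 → Oct 12, 2076: 30 days (September has 30).
Oct 12, 2076 → Nov 12, 2076: 31 days (October has 31).
Nov 12, 2076 → Dec 12, 2076: 30 days (November has 30).
Dec 12, 2076 → Jan 12, 2077: 31 days (December has 31).
Jan 12, 2077 → Feb 12, 2077: 31 days (January has 31).
Feb 12, 2077 → Mar 12, 2077: 28 days (February has 28).
Mar 12, 2077 → Apr 12, 2077: 31 days (March has 31).
Apr 12, 2077 → Apr 28, 2077: 16 days.
Total: 1781 days.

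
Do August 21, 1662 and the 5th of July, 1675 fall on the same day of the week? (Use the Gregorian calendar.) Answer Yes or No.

From Aug 21, 1662 to Jul 5, 1675 is 4701 days.
4701 mod 7 = 4, so they are different weekdays.
(Aug 21, 1662 is a Monday; Jul 5, 1675 is a Friday.)

No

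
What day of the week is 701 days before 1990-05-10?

May 10, 1990 is a Thursday.
701 mod 7 = 1, so 701 days before a Thursday is Thursday − 1 = Wednesday.

Wednesday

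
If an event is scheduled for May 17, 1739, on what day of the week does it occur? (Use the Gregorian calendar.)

Sunday

Doomsday rule: the anchor day for the 1700s is Sunday. For year 39: 39÷12 = 3 r 3, and 3÷4 = 0, so 3+3+0 = 6.
Sunday + 6 ≡ Saturday — that's 1739's doomsday.
In May the doomsday date is May 9.
May 17 is 8 days after May 9; 8 mod 7 = 1, so Saturday + 1 = Sunday.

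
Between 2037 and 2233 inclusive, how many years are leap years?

Multiples of 4 in [2037,2233]: 49.
Of those, multiples of 100: 2 (not leap unless ÷400).
Multiples of 400: 0.
Leap years = 49 − 2 + 0 = 47.

47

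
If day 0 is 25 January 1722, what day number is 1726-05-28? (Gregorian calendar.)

Jan 25, 1722 → Jan 25, 1723: 365 days.
Jan 25, 1723 → Jan 25, 1724: 365 days.
Jan 25, 1724 → Jan 25, 1725: 366 days (Feb 29, 1724 is in that span).
Jan 25, 1725 → Jan 25, 1726: 365 days.
Jan 25, 1726 → Feb 25, 1726: 31 days (January has 31).
Feb 25, 1726 → Mar 25, 1726: 28 days (February has 28).
Mar 25, 1726 → Apr 25, 1726: 31 days (March has 31).
Apr 25, 1726 → May 25, 1726: 30 days (April has 30).
May 25, 1726 → May 28, 1726: 3 days.
Total: 1584 days.

1584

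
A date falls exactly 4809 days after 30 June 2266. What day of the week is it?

Saturday

First find the weekday of Jun 30, 2266. Doomsday rule: the anchor day for the 2200s is Friday. For year 66: 66÷12 = 5 r 6, and 6÷4 = 1, so 5+6+1 = 12.
Friday + 12 ≡ Wednesday — that's 2266's doomsday.
In June the doomsday date is Jun 6.
Jun 30 is 24 days after Jun 6; 24 mod 7 = 3, so Wednesday + 3 = Saturday.
4809 mod 7 = 0, so 4809 days after a Saturday is Saturday + 0 = Saturday.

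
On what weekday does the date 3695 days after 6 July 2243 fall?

First find the weekday of Jul 6, 2243. Doomsday rule: the anchor day for the 2200s is Friday. For year 43: 43÷12 = 3 r 7, and 7÷4 = 1, so 3+7+1 = 11.
Friday + 11 ≡ Tuesday — that's 2243's doomsday.
In July the doomsday date is Jul 11.
Jul 6 is 5 days before Jul 11; 5 mod 7 = 5, so Tuesday − 5 = Thursday.
3695 mod 7 = 6, so 3695 days after a Thursday is Thursday + 6 = Wednesday.

Wednesday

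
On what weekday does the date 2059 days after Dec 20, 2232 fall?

Friday

Dec 20, 2232 is a Thursday.
2059 mod 7 = 1, so 2059 days after a Thursday is Thursday + 1 = Friday.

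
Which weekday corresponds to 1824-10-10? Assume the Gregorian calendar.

Sunday

Doomsday rule: the anchor day for the 1800s is Friday. For year 24: 24÷12 = 2 r 0, and 0÷4 = 0, so 2+0+0 = 2.
Friday + 2 ≡ Sunday — that's 1824's doomsday.
In October the doomsday date is Oct 10.
Oct 10 is the doomsday itself: Sunday.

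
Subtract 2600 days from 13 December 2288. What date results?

−366 (one year; includes Feb 29, 2288) → Dec 13, 2287 (2234 left).
−365 (one year) → Dec 13, 2286 (1869 left).
−365 (one year) → Dec 13, 2285 (1504 left).
−365 (one year) → Dec 13, 2284 (1139 left).
−366 (one year; includes Feb 29, 2284) → Dec 13, 2283 (773 left).
−365 (one year) → Dec 13, 2282 (408 left).
−365 (one year) → Dec 13, 2281 (43 left).
−13 → Nov 30, 2281 (end of Nov, 30 days; 30 left).
−30 → Oct 31, 2281 (end of Oct, 31 days; 0 left).

October 31, 2281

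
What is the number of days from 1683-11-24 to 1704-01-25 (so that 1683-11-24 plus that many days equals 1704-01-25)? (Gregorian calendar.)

Nov 24, 1683 → Nov 24, 1684: 366 days (Feb 29, 1684 is in that span).
Nov 24, 1684 → Nov 24, 1685: 365 days.
Nov 24, 1685 → Nov 24, 1686: 365 days.
Nov 24, 1686 → Nov 24, 1687: 365 days.
Nov 24, 1687 → Nov 24, 1688: 366 days (Feb 29, 1688 is in that span).
Nov 24, 1688 → Nov 24, 1689: 365 days.
Nov 24, 1689 → Nov 24, 1690: 365 days.
Nov 24, 1690 → Nov 24, 1691: 365 days.
Nov 24, 1691 → Nov 24, 1692: 366 days (Feb 29, 1692 is in that span).
Nov 24, 1692 → Nov 24, 1693: 365 days.
Nov 24, 1693 → Nov 24, 1694: 365 days.
Nov 24, 1694 → Nov 24, 1695: 365 days.
Nov 24, 1695 → Nov 24, 1696: 366 days (Feb 29, 1696 is in that span).
Nov 24, 1696 → Nov 24, 1697: 365 days.
Nov 24, 1697 → Nov 24, 1698: 365 days.
Nov 24, 1698 → Nov 24, 1699: 365 days.
Nov 24, 1699 → Nov 24, 1700: 365 days.
Nov 24, 1700 → Nov 24, 1701: 365 days.
Nov 24, 1701 → Nov 24, 1702: 365 days.
Nov 24, 1702 → Nov 24, 1703: 365 days.
Nov 24, 1703 → Dec 24, 1703: 30 days (November has 30).
Dec 24, 1703 → Jan 24, 1704: 31 days (December has 31).
Jan 24, 1704 → Jan 25, 1704: 1 days.
Total: 7366 days.

7366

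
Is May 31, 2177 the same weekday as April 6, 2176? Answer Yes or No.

From Apr 6, 2176 to May 31, 2177 is 420 days.
420 mod 7 = 0, so they are the same weekday.
(Apr 6, 2176 is a Saturday; May 31, 2177 is a Saturday.)

Yes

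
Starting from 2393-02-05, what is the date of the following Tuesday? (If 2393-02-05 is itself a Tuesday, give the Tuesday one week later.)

Feb 5, 2393 is a Friday.
From Friday to the next Tuesday is 4 days.
Feb 5, 2393 + 4 = Feb 9, 2393.

February 9, 2393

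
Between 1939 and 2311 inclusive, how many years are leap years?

90

Multiples of 4 in [1939,2311]: 93.
Of those, multiples of 100: 4 (not leap unless ÷400).
Multiples of 400: 1.
Leap years = 93 − 4 + 1 = 90.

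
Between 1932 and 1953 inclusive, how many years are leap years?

Multiples of 4 in [1932,1953]: 6.
Of those, multiples of 100: 0 (not leap unless ÷400).
Multiples of 400: 0.
Leap years = 6 − 0 + 0 = 6.

6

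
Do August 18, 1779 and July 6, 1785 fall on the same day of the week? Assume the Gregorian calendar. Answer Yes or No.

From Aug 18, 1779 to Jul 6, 1785 is 2149 days.
2149 mod 7 = 0, so they are the same weekday.
(Aug 18, 1779 is a Wednesday; Jul 6, 1785 is a Wednesday.)

Yes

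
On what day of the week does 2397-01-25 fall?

Doomsday rule: the anchor day for the 2300s is Wednesday. For year 97: 97÷12 = 8 r 1, and 1÷4 = 0, so 8+1+0 = 9.
Wednesday + 9 ≡ Friday — that's 2397's doomsday.
In January the doomsday date is Jan 3 (2397 is not a leap year).
Jan 25 is 22 days after Jan 3; 22 mod 7 = 1, so Friday + 1 = Saturday.

Saturday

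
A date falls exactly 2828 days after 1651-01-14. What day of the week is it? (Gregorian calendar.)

Saturday

Jan 14, 1651 is a Saturday.
2828 mod 7 = 0, so 2828 days after a Saturday is Saturday + 0 = Saturday.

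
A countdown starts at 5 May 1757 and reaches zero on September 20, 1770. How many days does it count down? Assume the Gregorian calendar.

4886

May 5, 1757 → May 5, 1758: 365 days.
May 5, 1758 → May 5, 1759: 365 days.
May 5, 1759 → May 5, 1760: 366 days (Feb 29, 1760 is in that span).
May 5, 1760 → May 5, 1761: 365 days.
May 5, 1761 → May 5, 1762: 365 days.
May 5, 1762 → May 5, 1763: 365 days.
May 5, 1763 → May 5, 1764: 366 days (Feb 29, 1764 is in that span).
May 5, 1764 → May 5, 1765: 365 days.
May 5, 1765 → May 5, 1766: 365 days.
May 5, 1766 → May 5, 1767: 365 days.
May 5, 1767 → May 5, 1768: 366 days (Feb 29, 1768 is in that span).
May 5, 1768 → May 5, 1769: 365 days.
May 5, 1769 → May 5, 1770: 365 days.
May 5, 1770 → Jun 5, 1770: 31 days (May has 31).
Jun 5, 1770 → Jul 5, 1770: 30 days (June has 30).
Jul 5, 1770 → Aug 5, 1770: 31 days (July has 31).
Aug 5, 1770 → Sep 5, 1770: 31 days (August has 31).
Sep 5, 1770 → Sep 20, 1770: 15 days.
Total: 4886 days.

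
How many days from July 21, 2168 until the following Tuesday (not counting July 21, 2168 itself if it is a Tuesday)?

Jul 21, 2168 is a Thursday.
From Thursday to the next Tuesday is 5 days.

5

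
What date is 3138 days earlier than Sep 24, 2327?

−365 (one year) → Sep 24, 2326 (2773 left).
−365 (one year) → Sep 24, 2325 (2408 left).
−365 (one year) → Sep 24, 2324 (2043 left).
−366 (one year; includes Feb 29, 2324) → Sep 24, 2323 (1677 left).
−365 (one year) → Sep 24, 2322 (1312 left).
−365 (one year) → Sep 24, 2321 (947 left).
−365 (one year) → Sep 24, 2320 (582 left).
−366 (one year; includes Feb 29, 2320) → Sep 24, 2319 (216 left).
−24 → Aug 31, 2319 (end of Aug, 31 days; 192 left).
−31 → Jul 31, 2319 (end of Jul, 31 days; 161 left).
−31 → Jun 30, 2319 (end of Jun, 30 days; 130 left).
−30 → May 31, 2319 (end of May, 31 days; 100 left).
−31 → Apr 30, 2319 (end of Apr, 30 days; 69 left).
−30 → Mar 31, 2319 (end of Mar, 31 days; 39 left).
−31 → Feb 28, 2319 (end of Feb, 28 days; 8 left).
−8 → Feb 20, 2319.

February 20, 2319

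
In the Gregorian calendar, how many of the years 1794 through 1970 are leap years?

Multiples of 4 in [1794,1970]: 44.
Of those, multiples of 100: 2 (not leap unless ÷400).
Multiples of 400: 0.
Leap years = 44 − 2 + 0 = 42.

42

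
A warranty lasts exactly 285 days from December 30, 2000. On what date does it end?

October 11, 2001

Dec has 31 days: +2 → Jan 1, 2001 (283 left).
Jan has 31 days: +31 → Feb 1, 2001 (252 left).
Feb has 28 days: +28 → Mar 1, 2001 (224 left).
Mar has 31 days: +31 → Apr 1, 2001 (193 left).
Apr has 30 days: +30 → May 1, 2001 (163 left).
May has 31 days: +31 → Jun 1, 2001 (132 left).
Jun has 30 days: +30 → Jul 1, 2001 (102 left).
Jul has 31 days: +31 → Aug 1, 2001 (71 left).
Aug has 31 days: +31 → Sep 1, 2001 (40 left).
Sep has 30 days: +30 → Oct 1, 2001 (10 left).
+10 → Oct 11, 2001.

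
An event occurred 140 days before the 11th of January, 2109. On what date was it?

−11 → Dec 31, 2108 (end of Dec, 31 days; 129 left).
−31 → Nov 30, 2108 (end of Nov, 30 days; 98 left).
−30 → Oct 31, 2108 (end of Oct, 31 days; 68 left).
−31 → Sep 30, 2108 (end of Sep, 30 days; 37 left).
−30 → Aug 31, 2108 (end of Aug, 31 days; 7 left).
−7 → Aug 24, 2108.

August 24, 2108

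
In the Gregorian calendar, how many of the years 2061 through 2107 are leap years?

10

Multiples of 4 in [2061,2107]: 11.
Of those, multiples of 100: 1 (not leap unless ÷400).
Multiples of 400: 0.
Leap years = 11 − 1 + 0 = 10.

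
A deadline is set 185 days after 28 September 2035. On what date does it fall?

March 31, 2036

Sep has 30 days: +3 → Oct 1, 2035 (182 left).
Oct has 31 days: +31 → Nov 1, 2035 (151 left).
Nov has 30 days: +30 → Dec 1, 2035 (121 left).
Dec has 31 days: +31 → Jan 1, 2036 (90 left).
Jan has 31 days: +31 → Feb 1, 2036 (59 left).
Feb has 29 days: +29 → Mar 1, 2036 (30 left).
+30 → Mar 31, 2036.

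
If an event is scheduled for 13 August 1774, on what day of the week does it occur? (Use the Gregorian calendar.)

Saturday

Doomsday rule: the anchor day for the 1700s is Sunday. For year 74: 74÷12 = 6 r 2, and 2÷4 = 0, so 6+2+0 = 8.
Sunday + 8 ≡ Monday — that's 1774's doomsday.
In August the doomsday date is Aug 8.
Aug 13 is 5 days after Aug 8; 5 mod 7 = 5, so Monday + 5 = Saturday.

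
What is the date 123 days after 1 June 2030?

Jun has 30 days: +30 → Jul 1, 2030 (93 left).
Jul has 31 days: +31 → Aug 1, 2030 (62 left).
Aug has 31 days: +31 → Sep 1, 2030 (31 left).
Sep has 30 days: +30 → Oct 1, 2030 (1 left).
+1 → Oct 2, 2030.

October 2, 2030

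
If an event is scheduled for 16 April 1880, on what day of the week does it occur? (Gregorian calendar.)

Doomsday rule: the anchor day for the 1800s is Friday. For year 80: 80÷12 = 6 r 8, and 8÷4 = 2, so 6+8+2 = 16.
Friday + 16 ≡ Sunday — that's 1880's doomsday.
In April the doomsday date is Apr 4.
Apr 16 is 12 days after Apr 4; 12 mod 7 = 5, so Sunday + 5 = Friday.

Friday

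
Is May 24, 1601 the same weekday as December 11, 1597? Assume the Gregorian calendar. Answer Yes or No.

Yes

From Dec 11, 1597 to May 24, 1601 is 1260 days.
1260 mod 7 = 0, so they are the same weekday.
(Dec 11, 1597 is a Thursday; May 24, 1601 is a Thursday.)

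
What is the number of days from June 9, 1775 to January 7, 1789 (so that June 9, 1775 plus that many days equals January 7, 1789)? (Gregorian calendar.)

4961

Jun 9, 1775 → Jun 9, 1776: 366 days (Feb 29, 1776 is in that span).
Jun 9, 1776 → Jun 9, 1777: 365 days.
Jun 9, 1777 → Jun 9, 1778: 365 days.
Jun 9, 1778 → Jun 9, 1779: 365 days.
Jun 9, 1779 → Jun 9, 1780: 366 days (Feb 29, 1780 is in that span).
Jun 9, 1780 → Jun 9, 1781: 365 days.
Jun 9, 1781 → Jun 9, 1782: 365 days.
Jun 9, 1782 → Jun 9, 1783: 365 days.
Jun 9, 1783 → Jun 9, 1784: 366 days (Feb 29, 1784 is in that span).
Jun 9, 1784 → Jun 9, 1785: 365 days.
Jun 9, 1785 → Jun 9, 1786: 365 days.
Jun 9, 1786 → Jun 9, 1787: 365 days.
Jun 9, 1787 → Jun 9, 1788: 366 days (Feb 29, 1788 is in that span).
Jun 9, 1788 → Jul 9, 1788: 30 days (June has 30).
Jul 9, 1788 → Aug 9, 1788: 31 days (July has 31).
Aug 9, 1788 → Sep 9, 1788: 31 days (August has 31).
Sep 9, 1788 → Oct 9, 1788: 30 days (September has 30).
Oct 9, 1788 → Nov 9, 1788: 31 days (October has 31).
Nov 9, 1788 → Dec 9, 1788: 30 days (November has 30).
Dec 9, 1788 → Jan 7, 1789: 29 days.
Total: 4961 days.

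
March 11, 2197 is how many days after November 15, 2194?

Nov 15, 2194 → Nov 15, 2195: 365 days.
Nov 15, 2195 → Nov 15, 2196: 366 days (Feb 29, 2196 is in that span).
Nov 15, 2196 → Dec 15, 2196: 30 days (November has 30).
Dec 15, 2196 → Jan 15, 2197: 31 days (December has 31).
Jan 15, 2197 → Feb 15, 2197: 31 days (January has 31).
Feb 15, 2197 → Mar 11, 2197: 24 days.
Total: 847 days.

847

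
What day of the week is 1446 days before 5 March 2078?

Mar 5, 2078 is a Saturday.
1446 mod 7 = 4, so 1446 days before a Saturday is Saturday − 4 = Tuesday.

Tuesday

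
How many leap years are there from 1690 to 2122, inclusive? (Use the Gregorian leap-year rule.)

Multiples of 4 in [1690,2122]: 108.
Of those, multiples of 100: 5 (not leap unless ÷400).
Multiples of 400: 1.
Leap years = 108 − 5 + 1 = 104.

104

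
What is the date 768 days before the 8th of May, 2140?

−366 (one year; includes Feb 29, 2140) → May 8, 2139 (402 left).
−365 (one year) → May 8, 2138 (37 left).
−8 → Apr 30, 2138 (end of Apr, 30 days; 29 left).
−29 → Apr 1, 2138.

April 1, 2138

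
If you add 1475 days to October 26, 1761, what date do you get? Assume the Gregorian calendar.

+365 (one year) → Oct 26, 1762 (1110 left).
+365 (one year) → Oct 26, 1763 (745 left).
+366 (one year; includes Feb 29, 1764) → Oct 26, 1764 (379 left).
Oct has 31 days: +6 → Nov 1, 1764 (373 left).
Nov has 30 days: +30 → Dec 1, 1764 (343 left).
Dec has 31 days: +31 → Jan 1, 1765 (312 left).
Jan has 31 days: +31 → Feb 1, 1765 (281 left).
Feb has 28 days: +28 → Mar 1, 1765 (253 left).
Mar has 31 days: +31 → Apr 1, 1765 (222 left).
Apr has 30 days: +30 → May 1, 1765 (192 left).
May has 31 days: +31 → Jun 1, 1765 (161 left).
Jun has 30 days: +30 → Jul 1, 1765 (131 left).
Jul has 31 days: +31 → Aug 1, 1765 (100 left).
Aug has 31 days: +31 → Sep 1, 1765 (69 left).
Sep has 30 days: +30 → Oct 1, 1765 (39 left).
Oct has 31 days: +31 → Nov 1, 1765 (8 left).
+8 → Nov 9, 1765.

November 9, 1765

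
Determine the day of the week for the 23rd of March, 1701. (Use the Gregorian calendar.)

Wednesday

Doomsday rule: the anchor day for the 1700s is Sunday. For year 01: 1÷12 = 0 r 1, and 1÷4 = 0, so 0+1+0 = 1.
Sunday + 1 ≡ Monday — that's 1701's doomsday.
In March the doomsday date is Mar 14.
Mar 23 is 9 days after Mar 14; 9 mod 7 = 2, so Monday + 2 = Wednesday.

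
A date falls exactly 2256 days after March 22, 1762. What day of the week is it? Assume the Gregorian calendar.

Wednesday

First find the weekday of Mar 22, 1762. Doomsday rule: the anchor day for the 1700s is Sunday. For year 62: 62÷12 = 5 r 2, and 2÷4 = 0, so 5+2+0 = 7.
Sunday + 7 ≡ Sunday — that's 1762's doomsday.
In March the doomsday date is Mar 14.
Mar 22 is 8 days after Mar 14; 8 mod 7 = 1, so Sunday + 1 = Monday.
2256 mod 7 = 2, so 2256 days after a Monday is Monday + 2 = Wednesday.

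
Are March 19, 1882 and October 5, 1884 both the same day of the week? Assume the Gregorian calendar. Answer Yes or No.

Yes

From Mar 19, 1882 to Oct 5, 1884 is 931 days.
931 mod 7 = 0, so they are the same weekday.
(Mar 19, 1882 is a Sunday; Oct 5, 1884 is a Sunday.)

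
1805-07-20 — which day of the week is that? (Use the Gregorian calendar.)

Saturday

Doomsday rule: the anchor day for the 1800s is Friday. For year 05: 5÷12 = 0 r 5, and 5÷4 = 1, so 0+5+1 = 6.
Friday + 6 ≡ Thursday — that's 1805's doomsday.
In July the doomsday date is Jul 11.
Jul 20 is 9 days after Jul 11; 9 mod 7 = 2, so Thursday + 2 = Saturday.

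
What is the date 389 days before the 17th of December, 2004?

−17 → Nov 30, 2004 (end of Nov, 30 days; 372 left).
−30 → Oct 31, 2004 (end of Oct, 31 days; 342 left).
−31 → Sep 30, 2004 (end of Sep, 30 days; 311 left).
−30 → Aug 31, 2004 (end of Aug, 31 days; 281 left).
−31 → Jul 31, 2004 (end of Jul, 31 days; 250 left).
−31 → Jun 30, 2004 (end of Jun, 30 days; 219 left).
−30 → May 31, 2004 (end of May, 31 days; 189 left).
−31 → Apr 30, 2004 (end of Apr, 30 days; 158 left).
−30 → Mar 31, 2004 (end of Mar, 31 days; 128 left).
−31 → Feb 29, 2004 (end of Feb, 29 days; 97 left).
−29 → Jan 31, 2004 (end of Jan, 31 days; 68 left).
−31 → Dec 31, 2003 (end of Dec, 31 days; 37 left).
−31 → Nov 30, 2003 (end of Nov, 30 days; 6 left).
−6 → Nov 24, 2003.

November 24, 2003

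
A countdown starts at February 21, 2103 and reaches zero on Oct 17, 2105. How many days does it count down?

Feb 21, 2103 → Feb 21, 2104: 365 days.
Feb 21, 2104 → Feb 21, 2105: 366 days (Feb 29, 2104 is in that span).
Feb 21, 2105 → Mar 21, 2105: 28 days (February has 28).
Mar 21, 2105 → Apr 21, 2105: 31 days (March has 31).
Apr 21, 2105 → May 21, 2105: 30 days (April has 30).
May 21, 2105 → Jun 21, 2105: 31 days (May has 31).
Jun 21, 2105 → Jul 21, 2105: 30 days (June has 30).
Jul 21, 2105 → Aug 21, 2105: 31 days (July has 31).
Aug 21, 2105 → Sep 21, 2105: 31 days (August has 31).
Sep 21, 2105 → Oct 17, 2105: 26 days.
Total: 969 days.

969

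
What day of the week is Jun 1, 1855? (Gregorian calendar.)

Doomsday rule: the anchor day for the 1800s is Friday. For year 55: 55÷12 = 4 r 7, and 7÷4 = 1, so 4+7+1 = 12.
Friday + 12 ≡ Wednesday — that's 1855's doomsday.
In June the doomsday date is Jun 6.
Jun 1 is 5 days before Jun 6; 5 mod 7 = 5, so Wednesday − 5 = Friday.

Friday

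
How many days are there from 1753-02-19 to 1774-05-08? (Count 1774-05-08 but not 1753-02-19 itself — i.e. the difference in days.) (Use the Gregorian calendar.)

7748

Feb 19, 1753 → Feb 19, 1754: 365 days.
Feb 19, 1754 → Feb 19, 1755: 365 days.
Feb 19, 1755 → Feb 19, 1756: 365 days.
Feb 19, 1756 → Feb 19, 1757: 366 days (Feb 29, 1756 is in that span).
Feb 19, 1757 → Feb 19, 1758: 365 days.
Feb 19, 1758 → Feb 19, 1759: 365 days.
Feb 19, 1759 → Feb 19, 1760: 365 days.
Feb 19, 1760 → Feb 19, 1761: 366 days (Feb 29, 1760 is in that span).
Feb 19, 1761 → Feb 19, 1762: 365 days.
Feb 19, 1762 → Feb 19, 1763: 365 days.
Feb 19, 1763 → Feb 19, 1764: 365 days.
Feb 19, 1764 → Feb 19, 1765: 366 days (Feb 29, 1764 is in that span).
Feb 19, 1765 → Feb 19, 1766: 365 days.
Feb 19, 1766 → Feb 19, 1767: 365 days.
Feb 19, 1767 → Feb 19, 1768: 365 days.
Feb 19, 1768 → Feb 19, 1769: 366 days (Feb 29, 1768 is in that span).
Feb 19, 1769 → Feb 19, 1770: 365 days.
Feb 19, 1770 → Feb 19, 1771: 365 days.
Feb 19, 1771 → Feb 19, 1772: 365 days.
Feb 19, 1772 → Feb 19, 1773: 366 days (Feb 29, 1772 is in that span).
Feb 19, 1773 → Feb 19, 1774: 365 days.
Feb 19, 1774 → Mar 19, 1774: 28 days (February has 28).
Mar 19, 1774 → Apr 19, 1774: 31 days (March has 31).
Apr 19, 1774 → May 8, 1774: 19 days.
Total: 7748 days.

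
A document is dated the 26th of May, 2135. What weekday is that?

Thursday

Doomsday rule: the anchor day for the 2100s is Sunday. For year 35: 35÷12 = 2 r 11, and 11÷4 = 2, so 2+11+2 = 15.
Sunday + 15 ≡ Monday — that's 2135's doomsday.
In May the doomsday date is May 9.
May 26 is 17 days after May 9; 17 mod 7 = 3, so Monday + 3 = Thursday.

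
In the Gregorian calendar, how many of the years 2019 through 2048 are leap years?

Multiples of 4 in [2019,2048]: 8.
Of those, multiples of 100: 0 (not leap unless ÷400).
Multiples of 400: 0.
Leap years = 8 − 0 + 0 = 8.

8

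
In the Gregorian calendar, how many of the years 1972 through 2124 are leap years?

Multiples of 4 in [1972,2124]: 39.
Of those, multiples of 100: 2 (not leap unless ÷400).
Multiples of 400: 1.
Leap years = 39 − 2 + 1 = 38.

38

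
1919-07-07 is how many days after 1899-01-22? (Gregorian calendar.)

7470

Jan 22, 1899 → Jan 22, 1900: 365 days.
Jan 22, 1900 → Jan 22, 1901: 365 days.
Jan 22, 1901 → Jan 22, 1902: 365 days.
Jan 22, 1902 → Jan 22, 1903: 365 days.
Jan 22, 1903 → Jan 22, 1904: 365 days.
Jan 22, 1904 → Jan 22, 1905: 366 days (Feb 29, 1904 is in that span).
Jan 22, 1905 → Jan 22, 1906: 365 days.
Jan 22, 1906 → Jan 22, 1907: 365 days.
Jan 22, 1907 → Jan 22, 1908: 365 days.
Jan 22, 1908 → Jan 22, 1909: 366 days (Feb 29, 1908 is in that span).
Jan 22, 1909 → Jan 22, 1910: 365 days.
Jan 22, 1910 → Jan 22, 1911: 365 days.
Jan 22, 1911 → Jan 22, 1912: 365 days.
Jan 22, 1912 → Jan 22, 1913: 366 days (Feb 29, 1912 is in that span).
Jan 22, 1913 → Jan 22, 1914: 365 days.
Jan 22, 1914 → Jan 22, 1915: 365 days.
Jan 22, 1915 → Jan 22, 1916: 365 days.
Jan 22, 1916 → Jan 22, 1917: 366 days (Feb 29, 1916 is in that span).
Jan 22, 1917 → Jan 22, 1918: 365 days.
Jan 22, 1918 → Jan 22, 1919: 365 days.
Jan 22, 1919 → Feb 22, 1919: 31 days (January has 31).
Feb 22, 1919 → Mar 22, 1919: 28 days (February has 28).
Mar 22, 1919 → Apr 22, 1919: 31 days (March has 31).
Apr 22, 1919 → May 22, 1919: 30 days (April has 30).
May 22, 1919 → Jun 22, 1919: 31 days (May has 31).
Jun 22, 1919 → Jul 7, 1919: 15 days.
Total: 7470 days.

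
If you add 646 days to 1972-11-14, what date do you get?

+365 (one year) → Nov 14, 1973 (281 left).
Nov has 30 days: +17 → Dec 1, 1973 (264 left).
Dec has 31 days: +31 → Jan 1, 1974 (233 left).
Jan has 31 days: +31 → Feb 1, 1974 (202 left).
Feb has 28 days: +28 → Mar 1, 1974 (174 left).
Mar has 31 days: +31 → Apr 1, 1974 (143 left).
Apr has 30 days: +30 → May 1, 1974 (113 left).
May has 31 days: +31 → Jun 1, 1974 (82 left).
Jun has 30 days: +30 → Jul 1, 1974 (52 left).
Jul has 31 days: +31 → Aug 1, 1974 (21 left).
+21 → Aug 22, 1974.

August 22, 1974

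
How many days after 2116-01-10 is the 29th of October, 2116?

Jan 10, 2116 → Feb 10, 2116: 31 days (January has 31).
Feb 10, 2116 → Mar 10, 2116: 29 days (February has 29).
Mar 10, 2116 → Apr 10, 2116: 31 days (March has 31).
Apr 10, 2116 → May 10, 2116: 30 days (April has 30).
May 10, 2116 → Jun 10, 2116: 31 days (May has 31).
Jun 10, 2116 → Jul 10, 2116: 30 days (June has 30).
Jul 10, 2116 → Aug 10, 2116: 31 days (July has 31).
Aug 10, 2116 → Sep 10, 2116: 31 days (August has 31).
Sep 10, 2116 → Oct 10, 2116: 30 days (September has 30).
Oct 10, 2116 → Oct 29, 2116: 19 days.
Total: 293 days.

293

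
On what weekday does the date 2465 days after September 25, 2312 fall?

Thursday

First find the weekday of Sep 25, 2312. Doomsday rule: the anchor day for the 2300s is Wednesday. For year 12: 12÷12 = 1 r 0, and 0÷4 = 0, so 1+0+0 = 1.
Wednesday + 1 ≡ Thursday — that's 2312's doomsday.
In September the doomsday date is Sep 5.
Sep 25 is 20 days after Sep 5; 20 mod 7 = 6, so Thursday + 6 = Wednesday.
2465 mod 7 = 1, so 2465 days after a Wednesday is Wednesday + 1 = Thursday.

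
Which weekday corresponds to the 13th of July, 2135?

January 1, 2135 is a Saturday.
Jan 1, 2135 → Feb 1, 2135: 31 days (January has 31).
Feb 1, 2135 → Mar 1, 2135: 28 days (February has 28).
Mar 1, 2135 → Apr 1, 2135: 31 days (March has 31).
Apr 1, 2135 → May 1, 2135: 30 days (April has 30).
May 1, 2135 → Jun 1, 2135: 31 days (May has 31).
Jun 1, 2135 → Jul 1, 2135: 30 days (June has 30).
Jul 1, 2135 → Jul 13, 2135: 12 days.
Total: 193 days.
193 mod 7 = 4, so Saturday + 4 = Wednesday.

Wednesday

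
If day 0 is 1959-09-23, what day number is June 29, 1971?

4297

Sep 23, 1959 → Sep 23, 1960: 366 days (Feb 29, 1960 is in that span).
Sep 23, 1960 → Sep 23, 1961: 365 days.
Sep 23, 1961 → Sep 23, 1962: 365 days.
Sep 23, 1962 → Sep 23, 1963: 365 days.
Sep 23, 1963 → Sep 23, 1964: 366 days (Feb 29, 1964 is in that span).
Sep 23, 1964 → Sep 23, 1965: 365 days.
Sep 23, 1965 → Sep 23, 1966: 365 days.
Sep 23, 1966 → Sep 23, 1967: 365 days.
Sep 23, 1967 → Sep 23, 1968: 366 days (Feb 29, 1968 is in that span).
Sep 23, 1968 → Sep 23, 1969: 365 days.
Sep 23, 1969 → Sep 23, 1970: 365 days.
Sep 23, 1970 → Oct 23, 1970: 30 days (September has 30).
Oct 23, 1970 → Nov 23, 1970: 31 days (October has 31).
Nov 23, 1970 → Dec 23, 1970: 30 days (November has 30).
Dec 23, 1970 → Jan 23, 1971: 31 days (December has 31).
Jan 23, 1971 → Feb 23, 1971: 31 days (January has 31).
Feb 23, 1971 → Mar 23, 1971: 28 days (February has 28).
Mar 23, 1971 → Apr 23, 1971: 31 days (March has 31).
Apr 23, 1971 → May 23, 1971: 30 days (April has 30).
May 23, 1971 → Jun 23, 1971: 31 days (May has 31).
Jun 23, 1971 → Jun 29, 1971: 6 days.
Total: 4297 days.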